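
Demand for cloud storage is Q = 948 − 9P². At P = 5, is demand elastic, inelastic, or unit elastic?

Q = 723, dQ/dP = -90.
ε = (dQ/dP)(P/Q) ≈ -0.622.
|ε| = 0.62 < 1.

inelastic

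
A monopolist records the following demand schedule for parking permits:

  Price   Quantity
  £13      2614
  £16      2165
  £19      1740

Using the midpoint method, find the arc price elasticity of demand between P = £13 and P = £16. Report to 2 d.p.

At P = 13, Q = 2614; at P = 16, Q = 2165.
ΔQ = -449, ΔP = 3. Midpoints: P̄ = 14.50, Q̄ = 2389.5.
ε = (ΔQ/ΔP)(P̄/Q̄) = (-449/3)(14.50/2389.5).

-0.91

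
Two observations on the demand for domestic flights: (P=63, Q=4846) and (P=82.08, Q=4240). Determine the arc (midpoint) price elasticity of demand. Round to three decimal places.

ΔQ = 4240 − 4846 = -606; ΔP = 82.08 − 63 = 19.08.
Midpoints: P̄ = 72.54, Q̄ = 4543.0.
ε = (ΔQ/ΔP)(P̄/Q̄) = (-606/19.08)(72.54/4543.0).

-0.507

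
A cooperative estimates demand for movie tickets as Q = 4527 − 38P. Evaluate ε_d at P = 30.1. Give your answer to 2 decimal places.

At P = 30.1, Q = 3383.200.
dQ/dP = −38.
ε = (dQ/dP)(P/Q) = (-38)(30.1/3383.200).

-0.34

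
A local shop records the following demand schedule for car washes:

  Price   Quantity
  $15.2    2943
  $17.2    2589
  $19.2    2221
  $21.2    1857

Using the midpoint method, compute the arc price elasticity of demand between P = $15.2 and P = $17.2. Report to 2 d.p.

At P = 15.2, Q = 2943; at P = 17.2, Q = 2589.
ΔQ = -354, ΔP = 2.0. Midpoints: P̄ = 16.20, Q̄ = 2766.0.
ε = (ΔQ/ΔP)(P̄/Q̄) = (-354/2.0)(16.20/2766.0).

-1.04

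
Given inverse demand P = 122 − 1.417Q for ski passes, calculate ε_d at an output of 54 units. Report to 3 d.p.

-0.594

At Q = 54, P = 122 − 1.417(54) = 45.48.
dP/dQ = −1.417, so dQ/dP = 1/(−1.417) = -0.706.
ε = (dQ/dP)(P/Q) = (-0.706)(45.48/54).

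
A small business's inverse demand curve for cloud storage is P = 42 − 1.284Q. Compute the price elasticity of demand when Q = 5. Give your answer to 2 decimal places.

-5.54

At Q = 5, P = 42 − 1.284(5) = 35.58.
dP/dQ = −1.284, so dQ/dP = 1/(−1.284) = -0.779.
ε = (dQ/dP)(P/Q) = (-0.779)(35.58/5).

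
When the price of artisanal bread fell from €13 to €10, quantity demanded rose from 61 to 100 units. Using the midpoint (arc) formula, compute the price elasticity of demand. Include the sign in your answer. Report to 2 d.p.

ΔQ = 100 − 61 = 39; ΔP = 10 − 13 = -3.
Midpoints: P̄ = 11.50, Q̄ = 80.5.
ε = (ΔQ/ΔP)(P̄/Q̄) = (39/-3)(11.50/80.5).

-1.86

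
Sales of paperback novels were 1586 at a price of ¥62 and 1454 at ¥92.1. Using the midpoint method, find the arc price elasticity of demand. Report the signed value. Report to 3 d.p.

-0.222

ΔQ = 1454 − 1586 = -132; ΔP = 92.1 − 62 = 30.1.
Midpoints: P̄ = 77.05, Q̄ = 1520.0.
ε = (ΔQ/ΔP)(P̄/Q̄) = (-132/30.1)(77.05/1520.0).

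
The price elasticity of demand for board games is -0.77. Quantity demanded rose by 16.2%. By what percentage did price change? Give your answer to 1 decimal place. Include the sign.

%ΔP ≈ %ΔQ / ε = (16.2%)/(-0.77) = -21.04%.

-21.0%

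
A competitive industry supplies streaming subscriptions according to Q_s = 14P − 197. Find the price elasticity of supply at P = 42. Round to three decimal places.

At P = 42, Q_s = 391.
dQ_s/dP = 14.
ε_s = (dQ_s/dP)(P/Q_s) = (14)(42/391).

1.504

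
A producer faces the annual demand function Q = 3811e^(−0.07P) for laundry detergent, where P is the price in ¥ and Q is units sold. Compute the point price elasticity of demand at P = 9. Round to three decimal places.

-0.630

At P = 9, Q = 2029.707.
dQ/dP = −0.07·3811e^(−0.07P) = −0.07Q = -142.080.
ε = (dQ/dP)(P/Q) = (-142.080)(9/2029.707).
|ε| < 1, so demand is inelastic at this price.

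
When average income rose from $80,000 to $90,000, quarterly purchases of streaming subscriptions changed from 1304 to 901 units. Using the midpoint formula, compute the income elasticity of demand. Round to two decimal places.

-3.11

ΔQ = -403, ΔI = 10000. Midpoints: Ī = 85,000, Q̄ = 1102.5.
ε_I = (ΔQ/ΔI)(Ī/Q̄) = (-403/10000)(85000/1102.5).
ε_I < 0, so the good is inferior.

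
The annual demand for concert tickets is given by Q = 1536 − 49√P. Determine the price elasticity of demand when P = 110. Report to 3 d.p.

At P = 110, Q = 1022.084.
dQ/dP = −49/(2√P) = -2.336.
ε = (dQ/dP)(P/Q) = (-2.336)(110/1022.084).

-0.251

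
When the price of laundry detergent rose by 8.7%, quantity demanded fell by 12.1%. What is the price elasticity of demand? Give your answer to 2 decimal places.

ε = %ΔQ / %ΔP = (-12.1)/(8.7) = -1.391.

-1.39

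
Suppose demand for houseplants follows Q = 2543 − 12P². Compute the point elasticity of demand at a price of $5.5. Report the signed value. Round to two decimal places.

-0.33

At P = 5.5, Q = 2180.
dQ/dP = −24P = -132.
ε = (dQ/dP)(P/Q) = (-132)(5.5/2180).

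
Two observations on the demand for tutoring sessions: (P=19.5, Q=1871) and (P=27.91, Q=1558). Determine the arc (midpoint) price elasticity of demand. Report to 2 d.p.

-0.51

ΔQ = 1558 − 1871 = -313; ΔP = 27.91 − 19.5 = 8.41.
Midpoints: P̄ = 23.70, Q̄ = 1714.5.
ε = (ΔQ/ΔP)(P̄/Q̄) = (-313/8.41)(23.70/1714.5).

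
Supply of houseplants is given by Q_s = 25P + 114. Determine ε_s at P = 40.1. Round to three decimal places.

At P = 40.1, Q_s = 1116.50.
dQ_s/dP = 25.
ε_s = (dQ_s/dP)(P/Q_s) = (25)(40.1/1116.50).

0.898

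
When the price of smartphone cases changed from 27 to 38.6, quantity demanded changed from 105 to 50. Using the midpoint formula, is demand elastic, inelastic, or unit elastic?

Arc ε ≈ -2.007.
|ε| = 2.01 > 1.

elastic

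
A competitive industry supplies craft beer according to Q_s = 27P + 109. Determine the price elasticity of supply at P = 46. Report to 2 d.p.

0.92

At P = 46, Q_s = 1351.
dQ_s/dP = 27.
ε_s = (dQ_s/dP)(P/Q_s) = (27)(46/1351).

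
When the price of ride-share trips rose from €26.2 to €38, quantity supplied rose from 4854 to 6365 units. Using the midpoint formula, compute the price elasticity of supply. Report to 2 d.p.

0.73

ΔQ = 6365 − 4854 = 1511; ΔP = 38 − 26.2 = 11.8.
Midpoints: P̄ = 32.10, Q̄ = 5609.5.
ε_s = (ΔQ/ΔP)(P̄/Q̄) = (1511/11.8)(32.10/5609.5).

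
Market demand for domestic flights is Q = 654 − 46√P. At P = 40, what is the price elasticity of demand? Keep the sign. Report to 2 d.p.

-0.40

At P = 40, Q = 363.070.
dQ/dP = −46/(2√P) = -3.637.
ε = (dQ/dP)(P/Q) = (-3.637)(40/363.070).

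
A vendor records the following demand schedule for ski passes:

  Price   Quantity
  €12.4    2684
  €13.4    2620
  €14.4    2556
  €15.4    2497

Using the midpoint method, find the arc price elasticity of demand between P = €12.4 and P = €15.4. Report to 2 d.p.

-0.33

At P = 12.4, Q = 2684; at P = 15.4, Q = 2497.
ΔQ = -187, ΔP = 3.0. Midpoints: P̄ = 13.90, Q̄ = 2590.5.
ε = (ΔQ/ΔP)(P̄/Q̄) = (-187/3.0)(13.90/2590.5).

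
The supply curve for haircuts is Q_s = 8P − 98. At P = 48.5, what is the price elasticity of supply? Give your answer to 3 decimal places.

At P = 48.5, Q_s = 290.
dQ_s/dP = 8.
ε_s = (dQ_s/dP)(P/Q_s) = (8)(48.5/290).

1.338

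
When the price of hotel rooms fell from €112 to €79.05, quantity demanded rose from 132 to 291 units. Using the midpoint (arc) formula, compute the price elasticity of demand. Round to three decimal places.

-2.179

ΔQ = 291 − 132 = 159; ΔP = 79.05 − 112 = -32.95.
Midpoints: P̄ = 95.53, Q̄ = 211.5.
ε = (ΔQ/ΔP)(P̄/Q̄) = (159/-32.95)(95.53/211.5).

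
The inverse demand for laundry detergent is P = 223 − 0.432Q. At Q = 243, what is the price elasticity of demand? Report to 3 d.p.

-1.124

At Q = 243, P = 223 − 0.432(243) = 118.02.
dP/dQ = −0.432, so dQ/dP = 1/(−0.432) = -2.315.
ε = (dQ/dP)(P/Q) = (-2.315)(118.02/243).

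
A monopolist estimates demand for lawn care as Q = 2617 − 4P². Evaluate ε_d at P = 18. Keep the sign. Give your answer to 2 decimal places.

At P = 18, Q = 1321.
dQ/dP = −8P = -144.
ε = (dQ/dP)(P/Q) = (-144)(18/1321).
|ε| > 1, so demand is elastic at this price.

-1.96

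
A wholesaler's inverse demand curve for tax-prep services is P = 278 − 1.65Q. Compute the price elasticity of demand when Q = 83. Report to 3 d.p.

-1.030

At Q = 83, P = 278 − 1.65(83) = 141.05.
dP/dQ = −1.65, so dQ/dP = 1/(−1.65) = -0.606.
ε = (dQ/dP)(P/Q) = (-0.606)(141.05/83).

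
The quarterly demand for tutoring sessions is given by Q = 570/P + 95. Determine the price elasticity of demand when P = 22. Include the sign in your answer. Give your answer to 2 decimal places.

At P = 22, Q = 120.909.
dQ/dP = −570/P² = -1.178.
ε = (dQ/dP)(P/Q) = (-1.178)(22/120.909).
|ε| < 1, so demand is inelastic at this price.

-0.21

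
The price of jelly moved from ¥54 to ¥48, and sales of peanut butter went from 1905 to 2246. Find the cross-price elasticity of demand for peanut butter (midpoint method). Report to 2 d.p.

ΔQ_x = 2246 − 1905 = 341; ΔP_y = 48 − 54 = -6.
Midpoints: P̄_y = 51.00, Q̄_x = 2075.5.
ε_xy = (ΔQ_x/ΔP_y)(P̄_y/Q̄_x) = (341/-6)(51.00/2075.5).

-1.40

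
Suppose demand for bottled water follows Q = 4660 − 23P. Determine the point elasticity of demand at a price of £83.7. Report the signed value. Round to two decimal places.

-0.70

At P = 83.7, Q = 2734.900.
dQ/dP = −23.
ε = (dQ/dP)(P/Q) = (-23)(83.7/2734.900).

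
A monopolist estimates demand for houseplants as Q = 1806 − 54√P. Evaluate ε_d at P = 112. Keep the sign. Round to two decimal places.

-0.23

At P = 112, Q = 1234.518.
dQ/dP = −54/(2√P) = -2.551.
ε = (dQ/dP)(P/Q) = (-2.551)(112/1234.518).
|ε| < 1, so demand is inelastic at this price.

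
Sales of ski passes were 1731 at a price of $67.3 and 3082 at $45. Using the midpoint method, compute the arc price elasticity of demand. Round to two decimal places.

ΔQ = 3082 − 1731 = 1351; ΔP = 45 − 67.3 = -22.3.
Midpoints: P̄ = 56.15, Q̄ = 2406.5.
ε = (ΔQ/ΔP)(P̄/Q̄) = (1351/-22.3)(56.15/2406.5).

-1.41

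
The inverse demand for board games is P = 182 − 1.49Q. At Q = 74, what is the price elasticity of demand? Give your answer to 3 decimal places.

-0.651

At Q = 74, P = 182 − 1.49(74) = 71.74.
dP/dQ = −1.49, so dQ/dP = 1/(−1.49) = -0.671.
ε = (dQ/dP)(P/Q) = (-0.671)(71.74/74).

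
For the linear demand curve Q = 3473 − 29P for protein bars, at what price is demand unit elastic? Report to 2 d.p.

59.88

For linear demand Q = a − bP, ε = −bP/(a − bP). |ε| = 1 when bP = a − bP, i.e. P = a/(2b).
P = 3473/(2·29) = 3473/58 = 59.8793.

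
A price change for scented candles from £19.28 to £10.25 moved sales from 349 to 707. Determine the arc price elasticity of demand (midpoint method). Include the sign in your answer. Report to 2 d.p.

-1.11

ΔQ = 707 − 349 = 358; ΔP = 10.25 − 19.28 = -9.03.
Midpoints: P̄ = 14.77, Q̄ = 528.0.
ε = (ΔQ/ΔP)(P̄/Q̄) = (358/-9.03)(14.77/528.0).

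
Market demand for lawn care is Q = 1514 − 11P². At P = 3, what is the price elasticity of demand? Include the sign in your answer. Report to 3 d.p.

At P = 3, Q = 1415.
dQ/dP = −22P = -66.
ε = (dQ/dP)(P/Q) = (-66)(3/1415).

-0.140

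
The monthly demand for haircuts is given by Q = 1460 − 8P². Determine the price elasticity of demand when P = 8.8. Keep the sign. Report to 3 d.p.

-1.474

At P = 8.8, Q = 840.480.
dQ/dP = −16P = -140.800.
ε = (dQ/dP)(P/Q) = (-140.800)(8.8/840.480).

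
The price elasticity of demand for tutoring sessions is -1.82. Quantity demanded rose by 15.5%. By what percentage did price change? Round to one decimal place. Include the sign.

%ΔP ≈ %ΔQ / ε = (15.5%)/(-1.82) = -8.52%.

-8.5%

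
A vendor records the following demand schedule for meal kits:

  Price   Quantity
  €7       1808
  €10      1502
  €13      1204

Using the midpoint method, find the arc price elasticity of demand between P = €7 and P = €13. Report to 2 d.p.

At P = 7, Q = 1808; at P = 13, Q = 1204.
ΔQ = -604, ΔP = 6. Midpoints: P̄ = 10.00, Q̄ = 1506.0.
ε = (ΔQ/ΔP)(P̄/Q̄) = (-604/6)(10.00/1506.0).

-0.67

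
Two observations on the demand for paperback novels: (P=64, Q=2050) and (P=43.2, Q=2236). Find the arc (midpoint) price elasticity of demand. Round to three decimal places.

-0.224

ΔQ = 2236 − 2050 = 186; ΔP = 43.2 − 64 = -20.8.
Midpoints: P̄ = 53.60, Q̄ = 2143.0.
ε = (ΔQ/ΔP)(P̄/Q̄) = (186/-20.8)(53.60/2143.0).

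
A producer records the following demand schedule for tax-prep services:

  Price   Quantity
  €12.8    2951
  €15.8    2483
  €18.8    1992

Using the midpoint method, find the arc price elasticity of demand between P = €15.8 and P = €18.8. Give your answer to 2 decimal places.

At P = 15.8, Q = 2483; at P = 18.8, Q = 1992.
ΔQ = -491, ΔP = 3.0. Midpoints: P̄ = 17.30, Q̄ = 2237.5.
ε = (ΔQ/ΔP)(P̄/Q̄) = (-491/3.0)(17.30/2237.5).

-1.27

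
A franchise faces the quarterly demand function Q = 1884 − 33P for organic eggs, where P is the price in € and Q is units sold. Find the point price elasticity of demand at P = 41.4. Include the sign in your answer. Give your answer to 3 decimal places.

-2.638

At P = 41.4, Q = 517.800.
dQ/dP = −33.
ε = (dQ/dP)(P/Q) = (-33)(41.4/517.800).
|ε| > 1, so demand is elastic at this price.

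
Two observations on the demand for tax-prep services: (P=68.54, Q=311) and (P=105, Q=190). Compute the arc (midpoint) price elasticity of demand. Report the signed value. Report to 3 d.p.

ΔQ = 190 − 311 = -121; ΔP = 105 − 68.54 = 36.46.
Midpoints: P̄ = 86.77, Q̄ = 250.5.
ε = (ΔQ/ΔP)(P̄/Q̄) = (-121/36.46)(86.77/250.5).

-1.150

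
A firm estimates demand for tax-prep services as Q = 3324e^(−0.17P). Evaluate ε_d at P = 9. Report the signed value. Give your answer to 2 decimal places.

At P = 9, Q = 719.765.
dQ/dP = −0.17·3324e^(−0.17P) = −0.17Q = -122.360.
ε = (dQ/dP)(P/Q) = (-122.360)(9/719.765).
|ε| > 1, so demand is elastic at this price.

-1.53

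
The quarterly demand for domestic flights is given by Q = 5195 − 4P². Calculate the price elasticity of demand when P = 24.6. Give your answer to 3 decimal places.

-1.745

At P = 24.6, Q = 2774.360.
dQ/dP = −8P = -196.800.
ε = (dQ/dP)(P/Q) = (-196.800)(24.6/2774.360).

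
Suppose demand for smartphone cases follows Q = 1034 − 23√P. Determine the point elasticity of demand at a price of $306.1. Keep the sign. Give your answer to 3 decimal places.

At P = 306.1, Q = 631.599.
dQ/dP = −23/(2√P) = -0.657.
ε = (dQ/dP)(P/Q) = (-0.657)(306.1/631.599).
|ε| < 1, so demand is inelastic at this price.

-0.319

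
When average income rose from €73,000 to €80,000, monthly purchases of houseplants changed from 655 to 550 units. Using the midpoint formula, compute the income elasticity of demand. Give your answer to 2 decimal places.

-1.90

ΔQ = -105, ΔI = 7000. Midpoints: Ī = 76,500, Q̄ = 602.5.
ε_I = (ΔQ/ΔI)(Ī/Q̄) = (-105/7000)(76500/602.5).
ε_I < 0, so the good is inferior.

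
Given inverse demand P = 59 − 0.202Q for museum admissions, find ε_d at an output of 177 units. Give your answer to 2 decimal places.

At Q = 177, P = 59 − 0.202(177) = 23.25.
dP/dQ = −0.202, so dQ/dP = 1/(−0.202) = -4.950.
ε = (dQ/dP)(P/Q) = (-4.950)(23.25/177).

-0.65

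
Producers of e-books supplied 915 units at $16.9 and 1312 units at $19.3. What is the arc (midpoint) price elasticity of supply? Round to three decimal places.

2.689

ΔQ = 1312 − 915 = 397; ΔP = 19.3 − 16.9 = 2.4.
Midpoints: P̄ = 18.10, Q̄ = 1113.5.
ε_s = (ΔQ/ΔP)(P̄/Q̄) = (397/2.4)(18.10/1113.5).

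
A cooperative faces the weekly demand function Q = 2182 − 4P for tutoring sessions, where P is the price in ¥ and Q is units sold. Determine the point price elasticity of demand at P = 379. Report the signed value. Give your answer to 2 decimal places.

-2.28

At P = 379, Q = 666.
dQ/dP = −4.
ε = (dQ/dP)(P/Q) = (-4)(379/666).
|ε| > 1, so demand is elastic at this price.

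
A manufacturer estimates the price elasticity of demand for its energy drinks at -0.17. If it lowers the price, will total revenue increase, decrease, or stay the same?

|ε| = 0.17 < 1, so demand is inelastic. A price cut therefore reduces total revenue.

decrease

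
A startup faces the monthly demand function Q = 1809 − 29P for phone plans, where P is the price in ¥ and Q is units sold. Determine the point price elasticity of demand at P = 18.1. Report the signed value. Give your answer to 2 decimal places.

-0.41

At P = 18.1, Q = 1284.100.
dQ/dP = −29.
ε = (dQ/dP)(P/Q) = (-29)(18.1/1284.100).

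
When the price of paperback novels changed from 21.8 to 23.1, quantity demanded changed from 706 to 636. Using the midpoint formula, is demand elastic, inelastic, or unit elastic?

Arc ε ≈ -1.802.
|ε| = 1.80 > 1.

elastic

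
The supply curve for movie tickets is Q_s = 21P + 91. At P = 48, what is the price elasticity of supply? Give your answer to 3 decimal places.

0.917

At P = 48, Q_s = 1099.
dQ_s/dP = 21.
ε_s = (dQ_s/dP)(P/Q_s) = (21)(48/1099).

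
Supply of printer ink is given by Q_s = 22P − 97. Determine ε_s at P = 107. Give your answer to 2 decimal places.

1.04

At P = 107, Q_s = 2257.
dQ_s/dP = 22.
ε_s = (dQ_s/dP)(P/Q_s) = (22)(107/2257).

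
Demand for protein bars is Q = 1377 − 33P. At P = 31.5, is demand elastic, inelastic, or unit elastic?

elastic

Q = 337.500, dQ/dP = -33.
ε = (dQ/dP)(P/Q) ≈ -3.080.
|ε| = 3.08 > 1.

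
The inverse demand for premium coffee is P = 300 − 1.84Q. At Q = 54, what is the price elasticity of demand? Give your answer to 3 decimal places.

At Q = 54, P = 300 − 1.84(54) = 200.64.
dP/dQ = −1.84, so dQ/dP = 1/(−1.84) = -0.543.
ε = (dQ/dP)(P/Q) = (-0.543)(200.64/54).

-2.019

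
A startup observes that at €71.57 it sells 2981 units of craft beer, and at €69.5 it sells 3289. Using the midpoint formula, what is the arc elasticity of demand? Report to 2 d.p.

-3.35

ΔQ = 3289 − 2981 = 308; ΔP = 69.5 − 71.57 = -2.07.
Midpoints: P̄ = 70.53, Q̄ = 3135.0.
ε = (ΔQ/ΔP)(P̄/Q̄) = (308/-2.07)(70.53/3135.0).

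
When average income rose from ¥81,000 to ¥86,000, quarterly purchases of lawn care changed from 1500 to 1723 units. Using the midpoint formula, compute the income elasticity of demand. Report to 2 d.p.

ΔQ = 223, ΔI = 5000. Midpoints: Ī = 83,500, Q̄ = 1611.5.
ε_I = (ΔQ/ΔI)(Ī/Q̄) = (223/5000)(83500/1611.5).
ε_I > 0, so the good is normal.

2.31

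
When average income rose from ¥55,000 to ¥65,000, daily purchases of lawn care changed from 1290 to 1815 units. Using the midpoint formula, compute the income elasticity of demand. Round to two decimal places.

2.03

ΔQ = 525, ΔI = 10000. Midpoints: Ī = 60,000, Q̄ = 1552.5.
ε_I = (ΔQ/ΔI)(Ī/Q̄) = (525/10000)(60000/1552.5).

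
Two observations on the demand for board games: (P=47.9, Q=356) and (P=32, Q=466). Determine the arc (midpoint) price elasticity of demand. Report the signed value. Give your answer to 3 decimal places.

ΔQ = 466 − 356 = 110; ΔP = 32 − 47.9 = -15.9.
Midpoints: P̄ = 39.95, Q̄ = 411.0.
ε = (ΔQ/ΔP)(P̄/Q̄) = (110/-15.9)(39.95/411.0).

-0.672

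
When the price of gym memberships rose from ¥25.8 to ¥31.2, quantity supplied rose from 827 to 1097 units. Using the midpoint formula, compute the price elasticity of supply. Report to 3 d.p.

ΔQ = 1097 − 827 = 270; ΔP = 31.2 − 25.8 = 5.4.
Midpoints: P̄ = 28.50, Q̄ = 962.0.
ε_s = (ΔQ/ΔP)(P̄/Q̄) = (270/5.4)(28.50/962.0).

1.481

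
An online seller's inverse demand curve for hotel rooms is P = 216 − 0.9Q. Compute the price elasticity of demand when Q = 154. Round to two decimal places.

-0.56

At Q = 154, P = 216 − 0.9(154) = 77.40.
dP/dQ = −0.9, so dQ/dP = 1/(−0.9) = -1.111.
ε = (dQ/dP)(P/Q) = (-1.111)(77.40/154).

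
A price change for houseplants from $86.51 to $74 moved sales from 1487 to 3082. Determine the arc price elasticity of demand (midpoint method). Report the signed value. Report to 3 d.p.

ΔQ = 3082 − 1487 = 1595; ΔP = 74 − 86.51 = -12.51.
Midpoints: P̄ = 80.25, Q̄ = 2284.5.
ε = (ΔQ/ΔP)(P̄/Q̄) = (1595/-12.51)(80.25/2284.5).

-4.479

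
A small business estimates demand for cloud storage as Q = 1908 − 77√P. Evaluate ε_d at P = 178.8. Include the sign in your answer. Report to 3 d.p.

-0.586

At P = 178.8, Q = 878.386.
dQ/dP = −77/(2√P) = -2.879.
ε = (dQ/dP)(P/Q) = (-2.879)(178.8/878.386).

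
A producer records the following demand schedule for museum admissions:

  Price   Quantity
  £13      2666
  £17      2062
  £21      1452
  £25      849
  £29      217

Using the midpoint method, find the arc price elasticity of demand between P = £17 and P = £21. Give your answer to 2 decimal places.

-1.65

At P = 17, Q = 2062; at P = 21, Q = 1452.
ΔQ = -610, ΔP = 4. Midpoints: P̄ = 19.00, Q̄ = 1757.0.
ε = (ΔQ/ΔP)(P̄/Q̄) = (-610/4)(19.00/1757.0).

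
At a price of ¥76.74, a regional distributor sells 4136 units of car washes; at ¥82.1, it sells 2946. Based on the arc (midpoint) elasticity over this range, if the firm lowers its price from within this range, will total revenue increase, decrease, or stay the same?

increase

Arc ε = (-1190/5.36)(79.42/3541.0) ≈ -4.980.
|ε| = 4.98 > 1, so demand is elastic. A price cut therefore raises total revenue.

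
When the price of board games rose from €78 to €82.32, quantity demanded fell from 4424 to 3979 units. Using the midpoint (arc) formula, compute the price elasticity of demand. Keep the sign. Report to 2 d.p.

ΔQ = 3979 − 4424 = -445; ΔP = 82.32 − 78 = 4.32.
Midpoints: P̄ = 80.16, Q̄ = 4201.5.
ε = (ΔQ/ΔP)(P̄/Q̄) = (-445/4.32)(80.16/4201.5).

-1.97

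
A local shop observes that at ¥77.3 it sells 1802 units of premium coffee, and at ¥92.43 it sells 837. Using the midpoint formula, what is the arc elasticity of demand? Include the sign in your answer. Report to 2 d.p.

ΔQ = 837 − 1802 = -965; ΔP = 92.43 − 77.3 = 15.13.
Midpoints: P̄ = 84.87, Q̄ = 1319.5.
ε = (ΔQ/ΔP)(P̄/Q̄) = (-965/15.13)(84.87/1319.5).

-4.10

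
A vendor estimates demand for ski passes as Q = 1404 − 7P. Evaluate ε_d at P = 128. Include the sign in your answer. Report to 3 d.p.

-1.764

At P = 128, Q = 508.
dQ/dP = −7.
ε = (dQ/dP)(P/Q) = (-7)(128/508).
|ε| > 1, so demand is elastic at this price.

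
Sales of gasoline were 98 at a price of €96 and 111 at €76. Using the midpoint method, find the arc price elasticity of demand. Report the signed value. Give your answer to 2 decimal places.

ΔQ = 111 − 98 = 13; ΔP = 76 − 96 = -20.
Midpoints: P̄ = 86.00, Q̄ = 104.5.
ε = (ΔQ/ΔP)(P̄/Q̄) = (13/-20)(86.00/104.5).

-0.53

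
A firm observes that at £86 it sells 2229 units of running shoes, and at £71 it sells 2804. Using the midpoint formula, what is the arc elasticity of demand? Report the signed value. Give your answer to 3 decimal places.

ΔQ = 2804 − 2229 = 575; ΔP = 71 − 86 = -15.
Midpoints: P̄ = 78.50, Q̄ = 2516.5.
ε = (ΔQ/ΔP)(P̄/Q̄) = (575/-15)(78.50/2516.5).

-1.196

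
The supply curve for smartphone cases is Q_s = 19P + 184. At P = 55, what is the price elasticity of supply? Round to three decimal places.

At P = 55, Q_s = 1229.
dQ_s/dP = 19.
ε_s = (dQ_s/dP)(P/Q_s) = (19)(55/1229).

0.850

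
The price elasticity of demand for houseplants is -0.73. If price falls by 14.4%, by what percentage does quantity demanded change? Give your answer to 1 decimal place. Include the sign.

10.5%

%ΔQ ≈ ε × %ΔP = (-0.73)(-14.4%) = 10.51%.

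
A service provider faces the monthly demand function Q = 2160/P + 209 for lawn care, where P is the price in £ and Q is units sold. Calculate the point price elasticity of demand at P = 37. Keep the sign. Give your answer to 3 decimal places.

At P = 37, Q = 267.378.
dQ/dP = −2160/P² = -1.578.
ε = (dQ/dP)(P/Q) = (-1.578)(37/267.378).

-0.218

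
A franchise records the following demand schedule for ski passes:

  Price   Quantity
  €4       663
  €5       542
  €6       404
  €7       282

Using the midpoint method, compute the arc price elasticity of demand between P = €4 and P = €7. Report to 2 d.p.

At P = 4, Q = 663; at P = 7, Q = 282.
ΔQ = -381, ΔP = 3. Midpoints: P̄ = 5.50, Q̄ = 472.5.
ε = (ΔQ/ΔP)(P̄/Q̄) = (-381/3)(5.50/472.5).

-1.48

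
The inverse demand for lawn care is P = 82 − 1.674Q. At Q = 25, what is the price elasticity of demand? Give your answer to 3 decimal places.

-0.959

At Q = 25, P = 82 − 1.674(25) = 40.15.
dP/dQ = −1.674, so dQ/dP = 1/(−1.674) = -0.597.
ε = (dQ/dP)(P/Q) = (-0.597)(40.15/25).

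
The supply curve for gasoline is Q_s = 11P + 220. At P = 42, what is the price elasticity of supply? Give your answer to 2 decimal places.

0.68

At P = 42, Q_s = 682.
dQ_s/dP = 11.
ε_s = (dQ_s/dP)(P/Q_s) = (11)(42/682).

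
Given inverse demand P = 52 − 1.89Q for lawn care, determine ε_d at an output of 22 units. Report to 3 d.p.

At Q = 22, P = 52 − 1.89(22) = 10.42.
dP/dQ = −1.89, so dQ/dP = 1/(−1.89) = -0.529.
ε = (dQ/dP)(P/Q) = (-0.529)(10.42/22).

-0.251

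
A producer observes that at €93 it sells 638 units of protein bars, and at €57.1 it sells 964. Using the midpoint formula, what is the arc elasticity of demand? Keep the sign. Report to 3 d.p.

-0.851

ΔQ = 964 − 638 = 326; ΔP = 57.1 − 93 = -35.9.
Midpoints: P̄ = 75.05, Q̄ = 801.0.
ε = (ΔQ/ΔP)(P̄/Q̄) = (326/-35.9)(75.05/801.0).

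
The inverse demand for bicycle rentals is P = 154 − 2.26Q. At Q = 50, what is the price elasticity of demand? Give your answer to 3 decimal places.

At Q = 50, P = 154 − 2.26(50) = 41.00.
dP/dQ = −2.26, so dQ/dP = 1/(−2.26) = -0.442.
ε = (dQ/dP)(P/Q) = (-0.442)(41.00/50).

-0.363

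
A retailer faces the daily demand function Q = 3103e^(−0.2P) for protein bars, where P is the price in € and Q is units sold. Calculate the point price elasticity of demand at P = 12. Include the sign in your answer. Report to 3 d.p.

At P = 12, Q = 281.498.
dQ/dP = −0.2·3103e^(−0.2P) = −0.2Q = -56.300.
ε = (dQ/dP)(P/Q) = (-56.300)(12/281.498).

-2.400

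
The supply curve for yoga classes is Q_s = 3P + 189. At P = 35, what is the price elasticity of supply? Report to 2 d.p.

At P = 35, Q_s = 294.
dQ_s/dP = 3.
ε_s = (dQ_s/dP)(P/Q_s) = (3)(35/294).

0.36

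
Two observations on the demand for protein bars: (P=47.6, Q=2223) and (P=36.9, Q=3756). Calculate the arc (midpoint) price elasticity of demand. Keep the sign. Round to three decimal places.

-2.025

ΔQ = 3756 − 2223 = 1533; ΔP = 36.9 − 47.6 = -10.7.
Midpoints: P̄ = 42.25, Q̄ = 2989.5.
ε = (ΔQ/ΔP)(P̄/Q̄) = (1533/-10.7)(42.25/2989.5).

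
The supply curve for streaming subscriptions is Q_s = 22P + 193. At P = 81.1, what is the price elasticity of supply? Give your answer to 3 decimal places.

0.902

At P = 81.1, Q_s = 1977.20.
dQ_s/dP = 22.
ε_s = (dQ_s/dP)(P/Q_s) = (22)(81.1/1977.20).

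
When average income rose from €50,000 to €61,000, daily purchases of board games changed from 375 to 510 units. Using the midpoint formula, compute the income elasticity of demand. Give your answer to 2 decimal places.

ΔQ = 135, ΔI = 11000. Midpoints: Ī = 55,500, Q̄ = 442.5.
ε_I = (ΔQ/ΔI)(Ī/Q̄) = (135/11000)(55500/442.5).

1.54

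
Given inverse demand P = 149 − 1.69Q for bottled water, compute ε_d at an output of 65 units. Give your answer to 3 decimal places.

-0.356

At Q = 65, P = 149 − 1.69(65) = 39.15.
dP/dQ = −1.69, so dQ/dP = 1/(−1.69) = -0.592.
ε = (dQ/dP)(P/Q) = (-0.592)(39.15/65).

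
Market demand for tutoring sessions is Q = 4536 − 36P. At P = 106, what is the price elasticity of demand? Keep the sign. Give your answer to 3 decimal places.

At P = 106, Q = 720.
dQ/dP = −36.
ε = (dQ/dP)(P/Q) = (-36)(106/720).

-5.300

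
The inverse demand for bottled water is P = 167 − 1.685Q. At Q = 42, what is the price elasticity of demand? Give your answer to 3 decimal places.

-1.360

At Q = 42, P = 167 − 1.685(42) = 96.23.
dP/dQ = −1.685, so dQ/dP = 1/(−1.685) = -0.593.
ε = (dQ/dP)(P/Q) = (-0.593)(96.23/42).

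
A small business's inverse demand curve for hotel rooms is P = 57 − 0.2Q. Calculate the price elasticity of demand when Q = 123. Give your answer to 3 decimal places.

At Q = 123, P = 57 − 0.2(123) = 32.40.
dP/dQ = −0.2, so dQ/dP = 1/(−0.2) = -5.000.
ε = (dQ/dP)(P/Q) = (-5.000)(32.40/123).

-1.317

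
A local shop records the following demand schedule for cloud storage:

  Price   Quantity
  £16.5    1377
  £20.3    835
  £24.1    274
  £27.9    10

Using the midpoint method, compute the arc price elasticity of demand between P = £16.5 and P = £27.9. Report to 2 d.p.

-3.84

At P = 16.5, Q = 1377; at P = 27.9, Q = 10.
ΔQ = -1367, ΔP = 11.4. Midpoints: P̄ = 22.20, Q̄ = 693.5.
ε = (ΔQ/ΔP)(P̄/Q̄) = (-1367/11.4)(22.20/693.5).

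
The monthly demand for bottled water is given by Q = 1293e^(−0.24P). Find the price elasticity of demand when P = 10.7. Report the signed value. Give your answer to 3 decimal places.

At P = 10.7, Q = 99.159.
dQ/dP = −0.24·1293e^(−0.24P) = −0.24Q = -23.798.
ε = (dQ/dP)(P/Q) = (-23.798)(10.7/99.159).
|ε| > 1, so demand is elastic at this price.

-2.568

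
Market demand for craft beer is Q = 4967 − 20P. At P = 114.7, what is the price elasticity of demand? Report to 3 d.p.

-0.858

At P = 114.7, Q = 2673.
dQ/dP = −20.
ε = (dQ/dP)(P/Q) = (-20)(114.7/2673).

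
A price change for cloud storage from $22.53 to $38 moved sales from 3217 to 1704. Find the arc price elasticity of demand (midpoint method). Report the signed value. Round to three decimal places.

ΔQ = 1704 − 3217 = -1513; ΔP = 38 − 22.53 = 15.47.
Midpoints: P̄ = 30.27, Q̄ = 2460.5.
ε = (ΔQ/ΔP)(P̄/Q̄) = (-1513/15.47)(30.27/2460.5).

-1.203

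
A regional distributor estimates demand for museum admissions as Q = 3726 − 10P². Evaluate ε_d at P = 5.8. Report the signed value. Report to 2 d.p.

-0.20

At P = 5.8, Q = 3389.600.
dQ/dP = −20P = -116.
ε = (dQ/dP)(P/Q) = (-116)(5.8/3389.600).
|ε| < 1, so demand is inelastic at this price.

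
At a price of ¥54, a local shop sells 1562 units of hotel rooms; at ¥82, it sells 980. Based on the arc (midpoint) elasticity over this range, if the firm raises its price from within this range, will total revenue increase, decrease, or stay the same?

Arc ε = (-582/28)(68.00/1271.0) ≈ -1.112.
|ε| = 1.11 > 1, so demand is elastic. A price rise therefore reduces total revenue.

decrease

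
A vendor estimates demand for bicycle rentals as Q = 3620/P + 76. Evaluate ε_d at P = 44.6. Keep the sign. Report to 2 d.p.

-0.52

At P = 44.6, Q = 157.166.
dQ/dP = −3620/P² = -1.820.
ε = (dQ/dP)(P/Q) = (-1.820)(44.6/157.166).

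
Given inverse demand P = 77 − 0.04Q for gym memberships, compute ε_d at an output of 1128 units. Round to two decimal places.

-0.71

At Q = 1128, P = 77 − 0.04(1128) = 31.88.
dP/dQ = −0.04, so dQ/dP = 1/(−0.04) = -25.000.
ε = (dQ/dP)(P/Q) = (-25.000)(31.88/1128).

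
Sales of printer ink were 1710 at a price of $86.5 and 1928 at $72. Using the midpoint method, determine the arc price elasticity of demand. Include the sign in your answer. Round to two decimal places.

ΔQ = 1928 − 1710 = 218; ΔP = 72 − 86.5 = -14.5.
Midpoints: P̄ = 79.25, Q̄ = 1819.0.
ε = (ΔQ/ΔP)(P̄/Q̄) = (218/-14.5)(79.25/1819.0).

-0.66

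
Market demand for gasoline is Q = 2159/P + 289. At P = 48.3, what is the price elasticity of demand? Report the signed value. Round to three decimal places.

-0.134

At P = 48.3, Q = 333.700.
dQ/dP = −2159/P² = -0.925.
ε = (dQ/dP)(P/Q) = (-0.925)(48.3/333.700).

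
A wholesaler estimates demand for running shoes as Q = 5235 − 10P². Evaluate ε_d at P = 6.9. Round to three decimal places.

-0.200

At P = 6.9, Q = 4758.900.
dQ/dP = −20P = -138.
ε = (dQ/dP)(P/Q) = (-138)(6.9/4758.900).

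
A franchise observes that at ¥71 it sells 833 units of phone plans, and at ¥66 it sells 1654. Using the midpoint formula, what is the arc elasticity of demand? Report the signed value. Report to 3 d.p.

-9.045

ΔQ = 1654 − 833 = 821; ΔP = 66 − 71 = -5.
Midpoints: P̄ = 68.50, Q̄ = 1243.5.
ε = (ΔQ/ΔP)(P̄/Q̄) = (821/-5)(68.50/1243.5).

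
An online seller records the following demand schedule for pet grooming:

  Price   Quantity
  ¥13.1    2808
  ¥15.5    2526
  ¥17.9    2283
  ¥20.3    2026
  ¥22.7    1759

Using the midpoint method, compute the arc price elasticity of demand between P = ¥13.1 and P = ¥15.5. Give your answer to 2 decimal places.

At P = 13.1, Q = 2808; at P = 15.5, Q = 2526.
ΔQ = -282, ΔP = 2.4. Midpoints: P̄ = 14.30, Q̄ = 2667.0.
ε = (ΔQ/ΔP)(P̄/Q̄) = (-282/2.4)(14.30/2667.0).

-0.63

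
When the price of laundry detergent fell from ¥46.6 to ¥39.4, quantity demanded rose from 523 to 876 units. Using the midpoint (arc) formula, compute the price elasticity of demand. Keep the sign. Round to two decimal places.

ΔQ = 876 − 523 = 353; ΔP = 39.4 − 46.6 = -7.2.
Midpoints: P̄ = 43.00, Q̄ = 699.5.
ε = (ΔQ/ΔP)(P̄/Q̄) = (353/-7.2)(43.00/699.5).

-3.01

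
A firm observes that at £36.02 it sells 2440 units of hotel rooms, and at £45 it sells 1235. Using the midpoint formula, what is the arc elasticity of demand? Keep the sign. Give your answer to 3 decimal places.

-2.958

ΔQ = 1235 − 2440 = -1205; ΔP = 45 − 36.02 = 8.98.
Midpoints: P̄ = 40.51, Q̄ = 1837.5.
ε = (ΔQ/ΔP)(P̄/Q̄) = (-1205/8.98)(40.51/1837.5).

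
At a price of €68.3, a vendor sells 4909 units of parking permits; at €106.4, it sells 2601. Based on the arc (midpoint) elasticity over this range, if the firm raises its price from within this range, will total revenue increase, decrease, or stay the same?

Arc ε = (-2308/38.1)(87.35/3755.0) ≈ -1.409.
|ε| = 1.41 > 1, so demand is elastic. A price rise therefore reduces total revenue.

decrease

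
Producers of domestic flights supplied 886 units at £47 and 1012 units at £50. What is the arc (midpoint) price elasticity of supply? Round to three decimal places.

2.146

ΔQ = 1012 − 886 = 126; ΔP = 50 − 47 = 3.
Midpoints: P̄ = 48.50, Q̄ = 949.0.
ε_s = (ΔQ/ΔP)(P̄/Q̄) = (126/3)(48.50/949.0).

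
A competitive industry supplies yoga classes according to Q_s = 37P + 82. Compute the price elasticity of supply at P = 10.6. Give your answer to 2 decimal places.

At P = 10.6, Q_s = 474.20.
dQ_s/dP = 37.
ε_s = (dQ_s/dP)(P/Q_s) = (37)(10.6/474.20).

0.83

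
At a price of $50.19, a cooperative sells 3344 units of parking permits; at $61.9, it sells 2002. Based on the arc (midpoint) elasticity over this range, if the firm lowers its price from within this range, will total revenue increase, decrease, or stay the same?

increase

Arc ε = (-1342/11.71)(56.05/2673.0) ≈ -2.403.
|ε| = 2.40 > 1, so demand is elastic. A price cut therefore raises total revenue.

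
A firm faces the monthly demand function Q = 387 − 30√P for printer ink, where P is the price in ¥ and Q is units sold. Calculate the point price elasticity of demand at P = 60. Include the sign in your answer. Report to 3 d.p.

At P = 60, Q = 154.621.
dQ/dP = −30/(2√P) = -1.936.
ε = (dQ/dP)(P/Q) = (-1.936)(60/154.621).
|ε| < 1, so demand is inelastic at this price.

-0.751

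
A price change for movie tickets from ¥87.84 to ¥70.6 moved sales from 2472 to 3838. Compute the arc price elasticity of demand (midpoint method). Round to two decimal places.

ΔQ = 3838 − 2472 = 1366; ΔP = 70.6 − 87.84 = -17.24.
Midpoints: P̄ = 79.22, Q̄ = 3155.0.
ε = (ΔQ/ΔP)(P̄/Q̄) = (1366/-17.24)(79.22/3155.0).

-1.99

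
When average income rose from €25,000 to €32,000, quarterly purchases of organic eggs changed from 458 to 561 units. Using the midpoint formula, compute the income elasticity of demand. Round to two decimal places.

ΔQ = 103, ΔI = 7000. Midpoints: Ī = 28,500, Q̄ = 509.5.
ε_I = (ΔQ/ΔI)(Ī/Q̄) = (103/7000)(28500/509.5).
ε_I > 0, so the good is normal.

0.82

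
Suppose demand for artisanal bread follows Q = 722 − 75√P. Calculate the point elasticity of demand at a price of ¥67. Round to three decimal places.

At P = 67, Q = 108.099.
dQ/dP = −75/(2√P) = -4.581.
ε = (dQ/dP)(P/Q) = (-4.581)(67/108.099).

-2.840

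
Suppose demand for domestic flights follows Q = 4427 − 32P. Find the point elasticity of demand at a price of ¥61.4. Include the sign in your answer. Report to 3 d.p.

-0.798

At P = 61.4, Q = 2462.200.
dQ/dP = −32.
ε = (dQ/dP)(P/Q) = (-32)(61.4/2462.200).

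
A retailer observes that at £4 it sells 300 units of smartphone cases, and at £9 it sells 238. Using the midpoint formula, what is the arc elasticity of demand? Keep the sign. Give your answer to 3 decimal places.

ΔQ = 238 − 300 = -62; ΔP = 9 − 4 = 5.
Midpoints: P̄ = 6.50, Q̄ = 269.0.
ε = (ΔQ/ΔP)(P̄/Q̄) = (-62/5)(6.50/269.0).

-0.300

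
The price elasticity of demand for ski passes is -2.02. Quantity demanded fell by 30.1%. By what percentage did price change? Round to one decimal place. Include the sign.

14.9%

%ΔP ≈ %ΔQ / ε = (-30.1%)/(-2.02) = 14.90%.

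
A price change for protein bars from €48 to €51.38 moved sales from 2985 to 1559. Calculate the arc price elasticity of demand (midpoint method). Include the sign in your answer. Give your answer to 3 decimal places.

ΔQ = 1559 − 2985 = -1426; ΔP = 51.38 − 48 = 3.38.
Midpoints: P̄ = 49.69, Q̄ = 2272.0.
ε = (ΔQ/ΔP)(P̄/Q̄) = (-1426/3.38)(49.69/2272.0).

-9.227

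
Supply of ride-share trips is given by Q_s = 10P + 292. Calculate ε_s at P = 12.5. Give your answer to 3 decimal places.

0.300

At P = 12.5, Q_s = 417.
dQ_s/dP = 10.
ε_s = (dQ_s/dP)(P/Q_s) = (10)(12.5/417).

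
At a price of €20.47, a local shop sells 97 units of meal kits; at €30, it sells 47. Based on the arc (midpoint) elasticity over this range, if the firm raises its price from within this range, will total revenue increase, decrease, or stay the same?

Arc ε = (-50/9.53)(25.23/72.0) ≈ -1.839.
|ε| = 1.84 > 1, so demand is elastic. A price rise therefore reduces total revenue.

decrease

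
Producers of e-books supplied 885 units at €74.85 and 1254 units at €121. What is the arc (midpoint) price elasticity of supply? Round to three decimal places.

ΔQ = 1254 − 885 = 369; ΔP = 121 − 74.85 = 46.15.
Midpoints: P̄ = 97.92, Q̄ = 1069.5.
ε_s = (ΔQ/ΔP)(P̄/Q̄) = (369/46.15)(97.92/1069.5).

0.732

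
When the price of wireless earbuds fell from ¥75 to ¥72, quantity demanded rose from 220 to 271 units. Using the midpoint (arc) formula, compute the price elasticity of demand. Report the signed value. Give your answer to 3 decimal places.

ΔQ = 271 − 220 = 51; ΔP = 72 − 75 = -3.
Midpoints: P̄ = 73.50, Q̄ = 245.5.
ε = (ΔQ/ΔP)(P̄/Q̄) = (51/-3)(73.50/245.5).

-5.090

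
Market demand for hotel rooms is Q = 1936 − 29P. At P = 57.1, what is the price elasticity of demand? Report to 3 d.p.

-5.912

At P = 57.1, Q = 280.100.
dQ/dP = −29.
ε = (dQ/dP)(P/Q) = (-29)(57.1/280.100).
|ε| > 1, so demand is elastic at this price.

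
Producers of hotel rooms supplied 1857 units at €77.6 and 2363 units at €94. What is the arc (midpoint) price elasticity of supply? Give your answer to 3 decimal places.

ΔQ = 2363 − 1857 = 506; ΔP = 94 − 77.6 = 16.4.
Midpoints: P̄ = 85.80, Q̄ = 2110.0.
ε_s = (ΔQ/ΔP)(P̄/Q̄) = (506/16.4)(85.80/2110.0).

1.255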